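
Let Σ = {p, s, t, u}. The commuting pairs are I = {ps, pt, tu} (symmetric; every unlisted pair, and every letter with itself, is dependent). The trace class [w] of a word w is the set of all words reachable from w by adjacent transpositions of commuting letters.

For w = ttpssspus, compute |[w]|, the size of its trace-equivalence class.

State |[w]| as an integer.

#0=t has no predecessor
#1=t depends on [0:t]
#2=p has no predecessor
#3=s depends on [1:t]
#4=s depends on [3:s]
#5=s depends on [4:s]
#6=p depends on [2:p]
#7=u depends on [5:s, 6:p]
#8=s depends on [7:u]
sources: [0:t, 2:p]
N(rest) = Σ N(rest − s) over sources s of rest; N(one piece) = 1:
  size 1 → [8]=1
  size 2 → [7,8]=1
  size 3 → [5,7,8]=1  [6,7,8]=1
  size 4 → [2,6,7,8]=1  [4,5,7,8]=1  [5,6,7,8]=2
  size 5 → [2,5,6,7,8]=3  [3,4,5,7,8]=1  [4,5,6,7,8]=3
  size 6 → [1,3,4,5,7,8]=1  [2,4,5,6,7,8]=6  [3,4,5,6,7,8]=4
  size 7 → [0,1,3,4,5,7,8]=1  [1,3,4,5,6,7,8]=5  [2,3,4,5,6,7,8]=10
  first=0(t) contributes 15
  first=2(p) contributes 6
|[w]| = 21

21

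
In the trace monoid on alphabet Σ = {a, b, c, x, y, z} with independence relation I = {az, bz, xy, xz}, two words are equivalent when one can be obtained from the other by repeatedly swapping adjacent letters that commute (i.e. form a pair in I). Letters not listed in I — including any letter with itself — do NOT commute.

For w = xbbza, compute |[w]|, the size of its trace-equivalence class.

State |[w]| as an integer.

5

#0=x has no predecessor
#1=b depends on [0:x]
#2=b depends on [1:b]
#3=z has no predecessor
#4=a depends on [2:b]
sources: [0:x, 3:z]
N(rest) = Σ N(rest − s) over sources s of rest; N(one piece) = 1:
  size 1 → [3]=1  [4]=1
  size 2 → [2,4]=1  [3,4]=2
  size 3 → [1,2,4]=1  [2,3,4]=3
  first=0(x) contributes 4
  first=3(z) contributes 1
|[w]| = 5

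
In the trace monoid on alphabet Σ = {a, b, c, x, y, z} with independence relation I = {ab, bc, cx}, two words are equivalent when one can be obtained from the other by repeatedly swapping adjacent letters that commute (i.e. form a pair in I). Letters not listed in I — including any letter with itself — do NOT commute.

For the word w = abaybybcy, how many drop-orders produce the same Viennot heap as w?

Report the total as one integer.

6

piece 0:a — minimal
piece 1:b — minimal
piece 2:a rests on {0:a}
piece 3:y rests on {1:b, 2:a}
piece 4:b rests on {3:y}
piece 5:y rests on {4:b}
piece 6:b rests on {5:y}
piece 7:c rests on {5:y}
piece 8:y rests on {6:b, 7:c}
minimal pieces: {0:a, 1:b}
ways to finish when only these pieces remain (= sum over removing one remaining piece with nothing left below it):
  1 left: {8}→1
  2 left: {6,8}→1  {7,8}→1
  3 left: {6,7,8}→2
  4 left: {5,6,7,8}→2
  5 left: {4,5,6,7,8}→2
  6 left: {3,4,5,6,7,8}→2
  7 left: {1,3,4,5,6,7,8}→2  {2,3,4,5,6,7,8}→2
  placing 0:a first → 4 extensions
  placing 1:b first → 2 extensions
total linear extensions = 6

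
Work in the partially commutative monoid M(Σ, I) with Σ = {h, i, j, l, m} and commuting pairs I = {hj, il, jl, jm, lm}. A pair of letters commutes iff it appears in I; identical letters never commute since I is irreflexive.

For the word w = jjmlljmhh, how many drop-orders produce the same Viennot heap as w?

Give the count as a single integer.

504

#0=j has no predecessor
#1=j depends on [0:j]
#2=m has no predecessor
#3=l has no predecessor
#4=l depends on [3:l]
#5=j depends on [1:j]
#6=m depends on [2:m]
#7=h depends on [4:l, 6:m]
#8=h depends on [7:h]
sources: [0:j, 2:m, 3:l]
N(rest) = Σ N(rest − s) over sources s of rest; N(one piece) = 1:
  size 1 → [5]=1  [8]=1
  size 2 → [1,5]=1  [5,8]=2  [7,8]=1
  size 3 → [0,1,5]=1  [1,5,8]=3  [4,7,8]=1  [5,7,8]=3  [6,7,8]=1
  size 4 → [0,1,5,8]=4  [1,5,7,8]=6  [2,6,7,8]=1  [3,4,7,8]=1  [4,5,7,8]=4  [4,6,7,8]=2  [5,6,7,8]=4
  size 5 → [0,1,5,7,8]=10  [1,4,5,7,8]=10  [1,5,6,7,8]=10  [2,4,6,7,8]=3  [2,5,6,7,8]=5  [3,4,5,7,8]=5  [3,4,6,7,8]=3  [4,5,6,7,8]=10
  size 6 → [0,1,4,5,7,8]=20  [0,1,5,6,7,8]=20  [1,2,5,6,7,8]=15  [1,3,4,5,7,8]=15  [1,4,5,6,7,8]=30  [2,3,4,6,7,8]=6  [2,4,5,6,7,8]=18  [3,4,5,6,7,8]=18
  size 7 → [0,1,2,5,6,7,8]=35  [0,1,3,4,5,7,8]=35  [0,1,4,5,6,7,8]=70  [1,2,4,5,6,7,8]=63  [1,3,4,5,6,7,8]=63  [2,3,4,5,6,7,8]=42
  first=0(j) contributes 168
  first=2(m) contributes 168
  first=3(l) contributes 168
|[w]| = 504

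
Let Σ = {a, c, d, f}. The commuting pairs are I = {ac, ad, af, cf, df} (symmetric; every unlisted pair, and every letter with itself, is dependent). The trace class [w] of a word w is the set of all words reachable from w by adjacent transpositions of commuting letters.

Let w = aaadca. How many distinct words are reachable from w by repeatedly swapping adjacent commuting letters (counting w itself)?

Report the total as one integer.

15

piece 0:a — minimal
piece 1:a rests on {0:a}
piece 2:a rests on {1:a}
piece 3:d — minimal
piece 4:c rests on {3:d}
piece 5:a rests on {2:a}
minimal pieces: {0:a, 3:d}
ways to finish when only these pieces remain (= sum over removing one remaining piece with nothing left below it):
  1 left: {4}→1  {5}→1
  2 left: {2,5}→1  {3,4}→1  {4,5}→2
  3 left: {1,2,5}→1  {2,4,5}→3  {3,4,5}→3
  4 left: {0,1,2,5}→1  {1,2,4,5}→4  {2,3,4,5}→6
  placing 0:a first → 10 extensions
  placing 3:d first → 5 extensions
total linear extensions = 15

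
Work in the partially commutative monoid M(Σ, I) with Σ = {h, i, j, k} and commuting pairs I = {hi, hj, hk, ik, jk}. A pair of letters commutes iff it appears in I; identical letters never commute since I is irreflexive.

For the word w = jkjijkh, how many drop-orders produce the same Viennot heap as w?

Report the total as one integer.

piece 0:j — minimal
piece 1:k — minimal
piece 2:j rests on {0:j}
piece 3:i rests on {2:j}
piece 4:j rests on {3:i}
piece 5:k rests on {1:k}
piece 6:h — minimal
minimal pieces: {0:j, 1:k, 6:h}
ways to finish when only these pieces remain (= sum over removing one remaining piece with nothing left below it):
  1 left: {4}→1  {5}→1  {6}→1
  2 left: {1,5}→1  {3,4}→1  {4,5}→2  {4,6}→2  {5,6}→2
  3 left: {1,4,5}→3  {1,5,6}→3  {2,3,4}→1  {3,4,5}→3  {3,4,6}→3  {4,5,6}→6
  4 left: {0,2,3,4}→1  {1,3,4,5}→6  {1,4,5,6}→12  {2,3,4,5}→4  {2,3,4,6}→4  {3,4,5,6}→12
  5 left: {0,2,3,4,5}→5  {0,2,3,4,6}→5  {1,2,3,4,5}→10  {1,3,4,5,6}→30  {2,3,4,5,6}→20
  placing 0:j first → 60 extensions
  placing 1:k first → 30 extensions
  placing 6:h first → 15 extensions
total linear extensions = 105

105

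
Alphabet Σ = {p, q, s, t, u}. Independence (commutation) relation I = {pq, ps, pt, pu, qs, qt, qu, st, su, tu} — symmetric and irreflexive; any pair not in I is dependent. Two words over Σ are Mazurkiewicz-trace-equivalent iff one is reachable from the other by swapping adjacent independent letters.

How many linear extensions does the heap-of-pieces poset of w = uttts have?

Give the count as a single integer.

20

piece 0:u — minimal
piece 1:t — minimal
piece 2:t rests on {1:t}
piece 3:t rests on {2:t}
piece 4:s — minimal
minimal pieces: {0:u, 1:t, 4:s}
ways to finish when only these pieces remain (= sum over removing one remaining piece with nothing left below it):
  1 left: {0}→1  {3}→1  {4}→1
  2 left: {0,3}→2  {0,4}→2  {2,3}→1  {3,4}→2
  3 left: {0,2,3}→3  {0,3,4}→6  {1,2,3}→1  {2,3,4}→3
  placing 0:u first → 4 extensions
  placing 1:t first → 12 extensions
  placing 4:s first → 4 extensions
total linear extensions = 20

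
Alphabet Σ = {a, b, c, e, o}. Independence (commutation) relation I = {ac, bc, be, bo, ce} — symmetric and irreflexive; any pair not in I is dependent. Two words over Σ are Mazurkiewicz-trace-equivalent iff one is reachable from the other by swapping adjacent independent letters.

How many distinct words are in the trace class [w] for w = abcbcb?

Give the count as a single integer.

15

piece 0:a — minimal
piece 1:b rests on {0:a}
piece 2:c — minimal
piece 3:b rests on {1:b}
piece 4:c rests on {2:c}
piece 5:b rests on {3:b}
minimal pieces: {0:a, 2:c}
ways to finish when only these pieces remain (= sum over removing one remaining piece with nothing left below it):
  1 left: {4}→1  {5}→1
  2 left: {2,4}→1  {3,5}→1  {4,5}→2
  3 left: {1,3,5}→1  {2,4,5}→3  {3,4,5}→3
  4 left: {0,1,3,5}→1  {1,3,4,5}→4  {2,3,4,5}→6
  placing 0:a first → 10 extensions
  placing 2:c first → 5 extensions
total linear extensions = 15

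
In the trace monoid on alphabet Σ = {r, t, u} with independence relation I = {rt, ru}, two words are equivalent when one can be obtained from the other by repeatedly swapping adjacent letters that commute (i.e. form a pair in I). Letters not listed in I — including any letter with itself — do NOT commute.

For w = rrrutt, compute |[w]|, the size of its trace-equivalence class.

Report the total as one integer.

20

drop 0:r onto floor
drop 1:r onto {0:r}
drop 2:r onto {1:r}
drop 3:u onto floor
drop 4:t onto {3:u}
drop 5:t onto {4:t}
ground layer = {0:r, 3:u}
drop-orders for the pieces not yet dropped (sum over which currently-grounded one goes next):
  1 to go: {2} 1  {5} 1
  2 to go: {1,2} 1  {2,5} 2  {4,5} 1
  3 to go: {0,1,2} 1  {1,2,5} 3  {2,4,5} 3  {3,4,5} 1
  4 to go: {0,1,2,5} 4  {1,2,4,5} 6  {2,3,4,5} 4
  if 0:r drops first: 10 orders
  if 3:u drops first: 10 orders
heap linearizations: 20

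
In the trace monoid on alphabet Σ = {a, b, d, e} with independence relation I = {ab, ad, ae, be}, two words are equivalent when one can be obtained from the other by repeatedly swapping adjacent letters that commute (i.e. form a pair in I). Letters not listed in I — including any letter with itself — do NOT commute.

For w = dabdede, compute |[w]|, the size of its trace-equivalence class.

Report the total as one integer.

#0=d has no predecessor
#1=a has no predecessor
#2=b depends on [0:d]
#3=d depends on [2:b]
#4=e depends on [3:d]
#5=d depends on [4:e]
#6=e depends on [5:d]
sources: [0:d, 1:a]
N(rest) = Σ N(rest − s) over sources s of rest; N(one piece) = 1:
  size 1 → [1]=1  [6]=1
  size 2 → [1,6]=2  [5,6]=1
  size 3 → [1,5,6]=3  [4,5,6]=1
  size 4 → [1,4,5,6]=4  [3,4,5,6]=1
  size 5 → [1,3,4,5,6]=5  [2,3,4,5,6]=1
  first=0(d) contributes 6
  first=1(a) contributes 1
|[w]| = 7

7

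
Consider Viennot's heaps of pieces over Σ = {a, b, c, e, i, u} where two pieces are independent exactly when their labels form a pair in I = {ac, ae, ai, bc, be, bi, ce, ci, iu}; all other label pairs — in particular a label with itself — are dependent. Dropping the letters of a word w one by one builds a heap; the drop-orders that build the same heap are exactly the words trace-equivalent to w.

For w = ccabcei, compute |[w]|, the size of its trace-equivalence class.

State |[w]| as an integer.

210

#0=c has no predecessor
#1=c depends on [0:c]
#2=a has no predecessor
#3=b depends on [2:a]
#4=c depends on [1:c]
#5=e has no predecessor
#6=i depends on [5:e]
sources: [0:c, 2:a, 5:e]
N(rest) = Σ N(rest − s) over sources s of rest; N(one piece) = 1:
  size 1 → [3]=1  [4]=1  [6]=1
  size 2 → [1,4]=1  [2,3]=1  [3,4]=2  [3,6]=2  [4,6]=2  [5,6]=1
  size 3 → [0,1,4]=1  [1,3,4]=3  [1,4,6]=3  [2,3,4]=3  [2,3,6]=3  [3,4,6]=6  [3,5,6]=3  [4,5,6]=3
  size 4 → [0,1,3,4]=4  [0,1,4,6]=4  [1,2,3,4]=6  [1,3,4,6]=12  [1,4,5,6]=6  [2,3,4,6]=12  [2,3,5,6]=6  [3,4,5,6]=12
  size 5 → [0,1,2,3,4]=10  [0,1,3,4,6]=20  [0,1,4,5,6]=10  [1,2,3,4,6]=30  [1,3,4,5,6]=30  [2,3,4,5,6]=30
  first=0(c) contributes 90
  first=2(a) contributes 60
  first=5(e) contributes 60
|[w]| = 210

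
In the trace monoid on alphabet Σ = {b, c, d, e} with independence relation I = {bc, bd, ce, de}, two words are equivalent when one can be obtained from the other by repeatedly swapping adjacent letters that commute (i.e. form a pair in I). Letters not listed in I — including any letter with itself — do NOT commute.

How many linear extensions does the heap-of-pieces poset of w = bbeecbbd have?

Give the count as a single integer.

28

piece 0:b — minimal
piece 1:b rests on {0:b}
piece 2:e rests on {1:b}
piece 3:e rests on {2:e}
piece 4:c — minimal
piece 5:b rests on {3:e}
piece 6:b rests on {5:b}
piece 7:d rests on {4:c}
minimal pieces: {0:b, 4:c}
ways to finish when only these pieces remain (= sum over removing one remaining piece with nothing left below it):
  1 left: {6}→1  {7}→1
  2 left: {4,7}→1  {5,6}→1  {6,7}→2
  3 left: {3,5,6}→1  {4,6,7}→3  {5,6,7}→3
  4 left: {2,3,5,6}→1  {3,5,6,7}→4  {4,5,6,7}→6
  5 left: {1,2,3,5,6}→1  {2,3,5,6,7}→5  {3,4,5,6,7}→10
  6 left: {0,1,2,3,5,6}→1  {1,2,3,5,6,7}→6  {2,3,4,5,6,7}→15
  placing 0:b first → 21 extensions
  placing 4:c first → 7 extensions
total linear extensions = 28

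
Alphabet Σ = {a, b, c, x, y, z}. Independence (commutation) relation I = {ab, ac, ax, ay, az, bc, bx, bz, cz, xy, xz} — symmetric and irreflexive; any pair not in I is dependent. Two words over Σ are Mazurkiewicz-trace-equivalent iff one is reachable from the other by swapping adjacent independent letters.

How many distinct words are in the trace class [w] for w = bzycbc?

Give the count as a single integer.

6

drop 0:b onto floor
drop 1:z onto floor
drop 2:y onto {0:b, 1:z}
drop 3:c onto {2:y}
drop 4:b onto {2:y}
drop 5:c onto {3:c}
ground layer = {0:b, 1:z}
drop-orders for the pieces not yet dropped (sum over which currently-grounded one goes next):
  1 to go: {4} 1  {5} 1
  2 to go: {3,5} 1  {4,5} 2
  3 to go: {3,4,5} 3
  4 to go: {2,3,4,5} 3
  if 0:b drops first: 3 orders
  if 1:z drops first: 3 orders
heap linearizations: 6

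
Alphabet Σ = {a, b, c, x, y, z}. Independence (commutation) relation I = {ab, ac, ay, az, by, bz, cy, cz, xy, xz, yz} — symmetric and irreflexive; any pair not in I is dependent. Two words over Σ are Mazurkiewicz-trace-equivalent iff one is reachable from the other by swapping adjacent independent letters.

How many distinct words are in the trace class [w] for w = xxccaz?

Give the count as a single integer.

0(x) covers ∅
1(x) covers 0:x
2(c) covers 1:x
3(c) covers 2:c
4(a) covers 1:x
5(z) covers ∅
floor of heap: 0:x, 5:z
completions by unplaced set U, small U first (add the entries for U minus each lowest piece of U):
  |U|=1: {3}:1  {4}:1  {5}:1
  |U|=2: {2,3}:1  {3,4}:2  {3,5}:2  {4,5}:2
  |U|=3: {2,3,4}:3  {2,3,5}:3  {3,4,5}:6
  |U|=4: {1,2,3,4}:3  {2,3,4,5}:12
  start at 0(x): 15
  start at 5(z): 3
sum over floor = 18

18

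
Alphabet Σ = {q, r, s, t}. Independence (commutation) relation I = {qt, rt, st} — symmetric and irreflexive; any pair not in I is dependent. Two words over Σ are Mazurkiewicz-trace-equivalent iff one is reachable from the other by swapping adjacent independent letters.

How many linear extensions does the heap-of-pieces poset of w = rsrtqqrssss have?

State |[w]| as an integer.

11

#0=r has no predecessor
#1=s depends on [0:r]
#2=r depends on [1:s]
#3=t has no predecessor
#4=q depends on [2:r]
#5=q depends on [4:q]
#6=r depends on [5:q]
#7=s depends on [6:r]
#8=s depends on [7:s]
#9=s depends on [8:s]
#10=s depends on [9:s]
sources: [0:r, 3:t]
N(rest) = Σ N(rest − s) over sources s of rest; N(one piece) = 1:
  size 1 → [3]=1  [10]=1
  size 2 → [3,10]=2  [9,10]=1
  size 3 → [3,9,10]=3  [8,9,10]=1
  size 4 → [3,8,9,10]=4  [7,8,9,10]=1
  size 5 → [3,7,8,9,10]=5  [6,7,8,9,10]=1
  size 6 → [3,6,7,8,9,10]=6  [5,6,7,8,9,10]=1
  size 7 → [3,5,6,7,8,9,10]=7  [4,5,6,7,8,9,10]=1
  size 8 → [2,4,5,6,7,8,9,10]=1  [3,4,5,6,7,8,9,10]=8
  size 9 → [1,2,4,5,6,7,8,9,10]=1  [2,3,4,5,6,7,8,9,10]=9
  first=0(r) contributes 10
  first=3(t) contributes 1
|[w]| = 11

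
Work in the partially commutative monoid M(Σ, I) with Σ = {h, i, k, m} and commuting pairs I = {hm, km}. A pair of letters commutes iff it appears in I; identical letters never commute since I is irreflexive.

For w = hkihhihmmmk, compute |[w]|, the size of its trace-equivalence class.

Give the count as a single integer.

10

0(h) covers ∅
1(k) covers 0:h
2(i) covers 1:k
3(h) covers 2:i
4(h) covers 3:h
5(i) covers 4:h
6(h) covers 5:i
7(m) covers 5:i
8(m) covers 7:m
9(m) covers 8:m
10(k) covers 6:h
floor of heap: 0:h
completions by unplaced set U, small U first (add the entries for U minus each lowest piece of U):
  |U|=1: {9}:1  {10}:1
  |U|=2: {6,10}:1  {8,9}:1  {9,10}:2
  |U|=3: {6,9,10}:3  {7,8,9}:1  {8,9,10}:3
  |U|=4: {6,8,9,10}:6  {7,8,9,10}:4
  |U|=5: {6,7,8,9,10}:10
  |U|=6: {5,6,7,8,9,10}:10
  |U|=7: {4,5,6,7,8,9,10}:10
  |U|=8: {3,4,5,6,7,8,9,10}:10
  |U|=9: {2,3,4,5,6,7,8,9,10}:10
  start at 0(h): 10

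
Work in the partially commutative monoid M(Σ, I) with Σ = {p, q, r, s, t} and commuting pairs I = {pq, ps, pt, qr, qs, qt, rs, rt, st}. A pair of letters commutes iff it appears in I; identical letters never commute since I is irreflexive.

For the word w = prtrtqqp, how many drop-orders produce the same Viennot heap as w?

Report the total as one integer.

420

0(p) covers ∅
1(r) covers 0:p
2(t) covers ∅
3(r) covers 1:r
4(t) covers 2:t
5(q) covers ∅
6(q) covers 5:q
7(p) covers 3:r
floor of heap: 0:p, 2:t, 5:q
completions by unplaced set U, small U first (add the entries for U minus each lowest piece of U):
  |U|=1: {4}:1  {6}:1  {7}:1
  |U|=2: {2,4}:1  {3,7}:1  {4,6}:2  {4,7}:2  {5,6}:1  {6,7}:2
  |U|=3: {1,3,7}:1  {2,4,6}:3  {2,4,7}:3  {3,4,7}:3  {3,6,7}:3  {4,5,6}:3  {4,6,7}:6  {5,6,7}:3
  |U|=4: {0,1,3,7}:1  {1,3,4,7}:4  {1,3,6,7}:4  {2,3,4,7}:6  {2,4,5,6}:6  {2,4,6,7}:12  {3,4,6,7}:12  {3,5,6,7}:6  {4,5,6,7}:12
  |U|=5: {0,1,3,4,7}:5  {0,1,3,6,7}:5  {1,2,3,4,7}:10  {1,3,4,6,7}:20  {1,3,5,6,7}:10  {2,3,4,6,7}:30  {2,4,5,6,7}:30  {3,4,5,6,7}:30
  |U|=6: {0,1,2,3,4,7}:15  {0,1,3,4,6,7}:30  {0,1,3,5,6,7}:15  {1,2,3,4,6,7}:60  {1,3,4,5,6,7}:60  {2,3,4,5,6,7}:90
  start at 0(p): 210
  start at 2(t): 105
  start at 5(q): 105
sum over floor = 420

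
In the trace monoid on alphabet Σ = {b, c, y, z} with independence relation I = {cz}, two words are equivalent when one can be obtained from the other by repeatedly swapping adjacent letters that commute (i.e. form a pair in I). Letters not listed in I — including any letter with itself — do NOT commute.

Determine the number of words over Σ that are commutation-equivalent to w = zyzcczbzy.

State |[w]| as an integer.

#0=z has no predecessor
#1=y depends on [0:z]
#2=z depends on [1:y]
#3=c depends on [1:y]
#4=c depends on [3:c]
#5=z depends on [2:z]
#6=b depends on [4:c, 5:z]
#7=z depends on [6:b]
#8=y depends on [7:z]
sources: [0:z]
N(rest) = Σ N(rest − s) over sources s of rest; N(one piece) = 1:
  size 1 → [8]=1
  size 2 → [7,8]=1
  size 3 → [6,7,8]=1
  size 4 → [4,6,7,8]=1  [5,6,7,8]=1
  size 5 → [2,5,6,7,8]=1  [3,4,6,7,8]=1  [4,5,6,7,8]=2
  size 6 → [2,4,5,6,7,8]=3  [3,4,5,6,7,8]=3
  size 7 → [2,3,4,5,6,7,8]=6
  first=0(z) contributes 6

6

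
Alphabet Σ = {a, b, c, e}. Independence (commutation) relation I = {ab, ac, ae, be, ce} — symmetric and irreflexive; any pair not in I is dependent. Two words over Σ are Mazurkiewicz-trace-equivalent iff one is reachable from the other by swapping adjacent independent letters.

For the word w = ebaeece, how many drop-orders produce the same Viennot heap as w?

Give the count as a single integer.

105

drop 0:e onto floor
drop 1:b onto floor
drop 2:a onto floor
drop 3:e onto {0:e}
drop 4:e onto {3:e}
drop 5:c onto {1:b}
drop 6:e onto {4:e}
ground layer = {0:e, 1:b, 2:a}
drop-orders for the pieces not yet dropped (sum over which currently-grounded one goes next):
  1 to go: {2} 1  {5} 1  {6} 1
  2 to go: {1,5} 1  {2,5} 2  {2,6} 2  {4,6} 1  {5,6} 2
  3 to go: {1,2,5} 3  {1,5,6} 3  {2,4,6} 3  {2,5,6} 6  {3,4,6} 1  {4,5,6} 3
  4 to go: {0,3,4,6} 1  {1,2,5,6} 12  {1,4,5,6} 6  {2,3,4,6} 4  {2,4,5,6} 12  {3,4,5,6} 4
  5 to go: {0,2,3,4,6} 5  {0,3,4,5,6} 5  {1,2,4,5,6} 30  {1,3,4,5,6} 10  {2,3,4,5,6} 20
  if 0:e drops first: 60 orders
  if 1:b drops first: 30 orders
  if 2:a drops first: 15 orders
heap linearizations: 105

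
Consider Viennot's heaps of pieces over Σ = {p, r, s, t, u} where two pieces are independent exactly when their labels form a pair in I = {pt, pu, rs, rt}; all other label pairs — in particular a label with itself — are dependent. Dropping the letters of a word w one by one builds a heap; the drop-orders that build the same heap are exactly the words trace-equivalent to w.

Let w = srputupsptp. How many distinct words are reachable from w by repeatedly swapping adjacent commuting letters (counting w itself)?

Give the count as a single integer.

60

drop 0:s onto floor
drop 1:r onto floor
drop 2:p onto {0:s, 1:r}
drop 3:u onto {0:s, 1:r}
drop 4:t onto {3:u}
drop 5:u onto {4:t}
drop 6:p onto {2:p}
drop 7:s onto {5:u, 6:p}
drop 8:p onto {7:s}
drop 9:t onto {7:s}
drop 10:p onto {8:p}
ground layer = {0:s, 1:r}
drop-orders for the pieces not yet dropped (sum over which currently-grounded one goes next):
  1 to go: {9} 1  {10} 1
  2 to go: {8,10} 1  {9,10} 2
  3 to go: {8,9,10} 3
  4 to go: {7,8,9,10} 3
  5 to go: {5,7,8,9,10} 3  {6,7,8,9,10} 3
  6 to go: {2,6,7,8,9,10} 3  {4,5,7,8,9,10} 3  {5,6,7,8,9,10} 6
  7 to go: {2,5,6,7,8,9,10} 9  {3,4,5,7,8,9,10} 3  {4,5,6,7,8,9,10} 9
  8 to go: {2,4,5,6,7,8,9,10} 18  {3,4,5,6,7,8,9,10} 12
  9 to go: {2,3,4,5,6,7,8,9,10} 30
  if 0:s drops first: 30 orders
  if 1:r drops first: 30 orders
heap linearizations: 60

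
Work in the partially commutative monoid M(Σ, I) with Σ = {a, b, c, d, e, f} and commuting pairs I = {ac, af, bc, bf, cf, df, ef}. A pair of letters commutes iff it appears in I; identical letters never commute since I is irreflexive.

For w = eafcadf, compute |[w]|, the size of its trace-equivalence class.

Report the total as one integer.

#0=e has no predecessor
#1=a depends on [0:e]
#2=f has no predecessor
#3=c depends on [0:e]
#4=a depends on [1:a]
#5=d depends on [3:c, 4:a]
#6=f depends on [2:f]
sources: [0:e, 2:f]
N(rest) = Σ N(rest − s) over sources s of rest; N(one piece) = 1:
  size 1 → [5]=1  [6]=1
  size 2 → [2,6]=1  [3,5]=1  [4,5]=1  [5,6]=2
  size 3 → [1,4,5]=1  [2,5,6]=3  [3,4,5]=2  [3,5,6]=3  [4,5,6]=3
  size 4 → [1,3,4,5]=3  [1,4,5,6]=4  [2,3,5,6]=6  [2,4,5,6]=6  [3,4,5,6]=8
  size 5 → [0,1,3,4,5]=3  [1,2,4,5,6]=10  [1,3,4,5,6]=15  [2,3,4,5,6]=20
  first=0(e) contributes 45
  first=2(f) contributes 18
|[w]| = 63

63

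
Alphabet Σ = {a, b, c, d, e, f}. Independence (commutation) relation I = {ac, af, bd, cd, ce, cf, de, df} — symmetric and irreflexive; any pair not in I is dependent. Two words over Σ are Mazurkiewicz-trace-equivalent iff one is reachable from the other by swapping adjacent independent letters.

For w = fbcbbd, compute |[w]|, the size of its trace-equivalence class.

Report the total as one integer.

#0=f has no predecessor
#1=b depends on [0:f]
#2=c depends on [1:b]
#3=b depends on [2:c]
#4=b depends on [3:b]
#5=d has no predecessor
sources: [0:f, 5:d]
N(rest) = Σ N(rest − s) over sources s of rest; N(one piece) = 1:
  size 1 → [4]=1  [5]=1
  size 2 → [3,4]=1  [4,5]=2
  size 3 → [2,3,4]=1  [3,4,5]=3
  size 4 → [1,2,3,4]=1  [2,3,4,5]=4
  first=0(f) contributes 5
  first=5(d) contributes 1
|[w]| = 6

6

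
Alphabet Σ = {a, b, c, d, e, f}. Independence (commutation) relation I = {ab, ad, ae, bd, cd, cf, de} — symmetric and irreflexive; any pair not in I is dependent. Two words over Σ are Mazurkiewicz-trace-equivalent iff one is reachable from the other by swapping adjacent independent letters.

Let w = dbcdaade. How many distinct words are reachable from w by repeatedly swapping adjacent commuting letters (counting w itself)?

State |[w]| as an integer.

168

0(d) covers ∅
1(b) covers ∅
2(c) covers 1:b
3(d) covers 0:d
4(a) covers 2:c
5(a) covers 4:a
6(d) covers 3:d
7(e) covers 2:c
floor of heap: 0:d, 1:b
completions by unplaced set U, small U first (add the entries for U minus each lowest piece of U):
  |U|=1: {5}:1  {6}:1  {7}:1
  |U|=2: {3,6}:1  {4,5}:1  {5,6}:2  {5,7}:2  {6,7}:2
  |U|=3: {0,3,6}:1  {3,5,6}:3  {3,6,7}:3  {4,5,6}:3  {4,5,7}:3  {5,6,7}:6
  |U|=4: {0,3,5,6}:4  {0,3,6,7}:4  {2,4,5,7}:3  {3,4,5,6}:6  {3,5,6,7}:12  {4,5,6,7}:12
  |U|=5: {0,3,4,5,6}:10  {0,3,5,6,7}:20  {1,2,4,5,7}:3  {2,4,5,6,7}:15  {3,4,5,6,7}:30
  |U|=6: {0,3,4,5,6,7}:60  {1,2,4,5,6,7}:18  {2,3,4,5,6,7}:45
  start at 0(d): 63
  start at 1(b): 105
sum over floor = 168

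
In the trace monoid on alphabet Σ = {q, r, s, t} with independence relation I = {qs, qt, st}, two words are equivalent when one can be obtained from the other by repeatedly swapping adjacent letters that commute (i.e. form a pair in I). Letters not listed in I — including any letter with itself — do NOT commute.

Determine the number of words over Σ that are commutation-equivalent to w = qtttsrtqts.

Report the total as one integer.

240

0(q) covers ∅
1(t) covers ∅
2(t) covers 1:t
3(t) covers 2:t
4(s) covers ∅
5(r) covers 0:q, 3:t, 4:s
6(t) covers 5:r
7(q) covers 5:r
8(t) covers 6:t
9(s) covers 5:r
floor of heap: 0:q, 1:t, 4:s
completions by unplaced set U, small U first (add the entries for U minus each lowest piece of U):
  |U|=1: {7}:1  {8}:1  {9}:1
  |U|=2: {6,8}:1  {7,8}:2  {7,9}:2  {8,9}:2
  |U|=3: {6,7,8}:3  {6,8,9}:3  {7,8,9}:6
  |U|=4: {6,7,8,9}:12
  |U|=5: {5,6,7,8,9}:12
  |U|=6: {0,5,6,7,8,9}:12  {3,5,6,7,8,9}:12  {4,5,6,7,8,9}:12
  |U|=7: {0,3,5,6,7,8,9}:24  {0,4,5,6,7,8,9}:24  {2,3,5,6,7,8,9}:12  {3,4,5,6,7,8,9}:24
  |U|=8: {0,2,3,5,6,7,8,9}:36  {0,3,4,5,6,7,8,9}:72  {1,2,3,5,6,7,8,9}:12  {2,3,4,5,6,7,8,9}:36
  start at 0(q): 48
  start at 1(t): 144
  start at 4(s): 48
sum over floor = 240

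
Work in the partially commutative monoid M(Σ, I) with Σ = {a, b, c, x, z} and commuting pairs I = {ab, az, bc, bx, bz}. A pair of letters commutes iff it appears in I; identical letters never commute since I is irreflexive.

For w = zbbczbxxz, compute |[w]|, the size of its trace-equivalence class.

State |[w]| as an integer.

84

#0=z has no predecessor
#1=b has no predecessor
#2=b depends on [1:b]
#3=c depends on [0:z]
#4=z depends on [3:c]
#5=b depends on [2:b]
#6=x depends on [4:z]
#7=x depends on [6:x]
#8=z depends on [7:x]
sources: [0:z, 1:b]
N(rest) = Σ N(rest − s) over sources s of rest; N(one piece) = 1:
  size 1 → [5]=1  [8]=1
  size 2 → [2,5]=1  [5,8]=2  [7,8]=1
  size 3 → [1,2,5]=1  [2,5,8]=3  [5,7,8]=3  [6,7,8]=1
  size 4 → [1,2,5,8]=4  [2,5,7,8]=6  [4,6,7,8]=1  [5,6,7,8]=4
  size 5 → [1,2,5,7,8]=10  [2,5,6,7,8]=10  [3,4,6,7,8]=1  [4,5,6,7,8]=5
  size 6 → [0,3,4,6,7,8]=1  [1,2,5,6,7,8]=20  [2,4,5,6,7,8]=15  [3,4,5,6,7,8]=6
  size 7 → [0,3,4,5,6,7,8]=7  [1,2,4,5,6,7,8]=35  [2,3,4,5,6,7,8]=21
  first=0(z) contributes 56
  first=1(b) contributes 28
|[w]| = 84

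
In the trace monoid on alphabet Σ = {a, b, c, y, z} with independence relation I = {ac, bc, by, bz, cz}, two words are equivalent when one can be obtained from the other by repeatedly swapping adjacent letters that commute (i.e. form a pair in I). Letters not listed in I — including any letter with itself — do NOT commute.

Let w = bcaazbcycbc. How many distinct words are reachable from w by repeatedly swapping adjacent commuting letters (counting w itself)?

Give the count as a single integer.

300

0(b) covers ∅
1(c) covers ∅
2(a) covers 0:b
3(a) covers 2:a
4(z) covers 3:a
5(b) covers 3:a
6(c) covers 1:c
7(y) covers 4:z, 6:c
8(c) covers 7:y
9(b) covers 5:b
10(c) covers 8:c
floor of heap: 0:b, 1:c
completions by unplaced set U, small U first (add the entries for U minus each lowest piece of U):
  |U|=1: {9}:1  {10}:1
  |U|=2: {5,9}:1  {8,10}:1  {9,10}:2
  |U|=3: {5,9,10}:3  {7,8,10}:1  {8,9,10}:3
  |U|=4: {4,7,8,10}:1  {5,8,9,10}:6  {6,7,8,10}:1  {7,8,9,10}:4
  |U|=5: {1,6,7,8,10}:1  {4,6,7,8,10}:2  {4,7,8,9,10}:5  {5,7,8,9,10}:10  {6,7,8,9,10}:5
  |U|=6: {1,4,6,7,8,10}:3  {1,6,7,8,9,10}:6  {4,5,7,8,9,10}:15  {4,6,7,8,9,10}:12  {5,6,7,8,9,10}:15
  |U|=7: {1,4,6,7,8,9,10}:21  {1,5,6,7,8,9,10}:21  {3,4,5,7,8,9,10}:15  {4,5,6,7,8,9,10}:42
  |U|=8: {1,4,5,6,7,8,9,10}:84  {2,3,4,5,7,8,9,10}:15  {3,4,5,6,7,8,9,10}:57
  |U|=9: {0,2,3,4,5,7,8,9,10}:15  {1,3,4,5,6,7,8,9,10}:141  {2,3,4,5,6,7,8,9,10}:72
  start at 0(b): 213
  start at 1(c): 87
sum over floor = 300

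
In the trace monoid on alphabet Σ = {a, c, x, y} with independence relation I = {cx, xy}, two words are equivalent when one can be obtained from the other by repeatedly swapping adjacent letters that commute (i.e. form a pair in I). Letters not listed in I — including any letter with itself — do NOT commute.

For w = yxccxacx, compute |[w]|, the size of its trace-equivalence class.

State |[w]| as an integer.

20

0(y) covers ∅
1(x) covers ∅
2(c) covers 0:y
3(c) covers 2:c
4(x) covers 1:x
5(a) covers 3:c, 4:x
6(c) covers 5:a
7(x) covers 5:a
floor of heap: 0:y, 1:x
completions by unplaced set U, small U first (add the entries for U minus each lowest piece of U):
  |U|=1: {6}:1  {7}:1
  |U|=2: {6,7}:2
  |U|=3: {5,6,7}:2
  |U|=4: {3,5,6,7}:2  {4,5,6,7}:2
  |U|=5: {1,4,5,6,7}:2  {2,3,5,6,7}:2  {3,4,5,6,7}:4
  |U|=6: {0,2,3,5,6,7}:2  {1,3,4,5,6,7}:6  {2,3,4,5,6,7}:6
  start at 0(y): 12
  start at 1(x): 8
sum over floor = 20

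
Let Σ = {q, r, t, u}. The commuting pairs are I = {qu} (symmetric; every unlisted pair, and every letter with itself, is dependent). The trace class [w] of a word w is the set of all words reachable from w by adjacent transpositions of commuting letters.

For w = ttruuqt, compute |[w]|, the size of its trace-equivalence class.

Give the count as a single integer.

3

drop 0:t onto floor
drop 1:t onto {0:t}
drop 2:r onto {1:t}
drop 3:u onto {2:r}
drop 4:u onto {3:u}
drop 5:q onto {2:r}
drop 6:t onto {4:u, 5:q}
ground layer = {0:t}
drop-orders for the pieces not yet dropped (sum over which currently-grounded one goes next):
  1 to go: {6} 1
  2 to go: {4,6} 1  {5,6} 1
  3 to go: {3,4,6} 1  {4,5,6} 2
  4 to go: {3,4,5,6} 3
  5 to go: {2,3,4,5,6} 3
  if 0:t drops first: 3 orders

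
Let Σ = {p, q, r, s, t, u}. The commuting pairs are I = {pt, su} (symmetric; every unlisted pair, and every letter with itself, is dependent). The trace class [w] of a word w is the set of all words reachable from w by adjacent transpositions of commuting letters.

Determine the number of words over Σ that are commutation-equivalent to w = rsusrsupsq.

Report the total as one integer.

6

drop 0:r onto floor
drop 1:s onto {0:r}
drop 2:u onto {0:r}
drop 3:s onto {1:s}
drop 4:r onto {2:u, 3:s}
drop 5:s onto {4:r}
drop 6:u onto {4:r}
drop 7:p onto {5:s, 6:u}
drop 8:s onto {7:p}
drop 9:q onto {8:s}
ground layer = {0:r}
drop-orders for the pieces not yet dropped (sum over which currently-grounded one goes next):
  1 to go: {9} 1
  2 to go: {8,9} 1
  3 to go: {7,8,9} 1
  4 to go: {5,7,8,9} 1  {6,7,8,9} 1
  5 to go: {5,6,7,8,9} 2
  6 to go: {4,5,6,7,8,9} 2
  7 to go: {2,4,5,6,7,8,9} 2  {3,4,5,6,7,8,9} 2
  8 to go: {1,3,4,5,6,7,8,9} 2  {2,3,4,5,6,7,8,9} 4
  if 0:r drops first: 6 orders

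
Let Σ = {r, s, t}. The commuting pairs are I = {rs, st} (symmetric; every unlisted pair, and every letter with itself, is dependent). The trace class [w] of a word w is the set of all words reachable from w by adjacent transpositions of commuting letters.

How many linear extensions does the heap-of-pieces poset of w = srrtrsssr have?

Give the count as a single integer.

#0=s has no predecessor
#1=r has no predecessor
#2=r depends on [1:r]
#3=t depends on [2:r]
#4=r depends on [3:t]
#5=s depends on [0:s]
#6=s depends on [5:s]
#7=s depends on [6:s]
#8=r depends on [4:r]
sources: [0:s, 1:r]
N(rest) = Σ N(rest − s) over sources s of rest; N(one piece) = 1:
  size 1 → [7]=1  [8]=1
  size 2 → [4,8]=1  [6,7]=1  [7,8]=2
  size 3 → [3,4,8]=1  [4,7,8]=3  [5,6,7]=1  [6,7,8]=3
  size 4 → [0,5,6,7]=1  [2,3,4,8]=1  [3,4,7,8]=4  [4,6,7,8]=6  [5,6,7,8]=4
  size 5 → [0,5,6,7,8]=5  [1,2,3,4,8]=1  [2,3,4,7,8]=5  [3,4,6,7,8]=10  [4,5,6,7,8]=10
  size 6 → [0,4,5,6,7,8]=15  [1,2,3,4,7,8]=6  [2,3,4,6,7,8]=15  [3,4,5,6,7,8]=20
  size 7 → [0,3,4,5,6,7,8]=35  [1,2,3,4,6,7,8]=21  [2,3,4,5,6,7,8]=35
  first=0(s) contributes 56
  first=1(r) contributes 70
|[w]| = 126

126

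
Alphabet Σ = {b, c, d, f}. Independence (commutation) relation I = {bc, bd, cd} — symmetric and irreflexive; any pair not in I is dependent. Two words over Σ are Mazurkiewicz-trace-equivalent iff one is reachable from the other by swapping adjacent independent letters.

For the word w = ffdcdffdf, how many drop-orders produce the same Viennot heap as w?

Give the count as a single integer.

0(f) covers ∅
1(f) covers 0:f
2(d) covers 1:f
3(c) covers 1:f
4(d) covers 2:d
5(f) covers 3:c, 4:d
6(f) covers 5:f
7(d) covers 6:f
8(f) covers 7:d
floor of heap: 0:f
completions by unplaced set U, small U first (add the entries for U minus each lowest piece of U):
  |U|=1: {8}:1
  |U|=2: {7,8}:1
  |U|=3: {6,7,8}:1
  |U|=4: {5,6,7,8}:1
  |U|=5: {3,5,6,7,8}:1  {4,5,6,7,8}:1
  |U|=6: {2,4,5,6,7,8}:1  {3,4,5,6,7,8}:2
  |U|=7: {2,3,4,5,6,7,8}:3
  start at 0(f): 3

3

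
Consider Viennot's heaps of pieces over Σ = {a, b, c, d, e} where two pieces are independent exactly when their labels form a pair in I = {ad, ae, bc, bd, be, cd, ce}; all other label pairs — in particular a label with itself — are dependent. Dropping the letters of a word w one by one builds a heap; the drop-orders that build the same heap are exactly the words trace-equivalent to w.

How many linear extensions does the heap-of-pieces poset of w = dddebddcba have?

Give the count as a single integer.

630

piece 0:d — minimal
piece 1:d rests on {0:d}
piece 2:d rests on {1:d}
piece 3:e rests on {2:d}
piece 4:b — minimal
piece 5:d rests on {3:e}
piece 6:d rests on {5:d}
piece 7:c — minimal
piece 8:b rests on {4:b}
piece 9:a rests on {7:c, 8:b}
minimal pieces: {0:d, 4:b, 7:c}
ways to finish when only these pieces remain (= sum over removing one remaining piece with nothing left below it):
  1 left: {6}→1  {9}→1
  2 left: {5,6}→1  {6,9}→2  {7,9}→1  {8,9}→1
  3 left: {3,5,6}→1  {4,8,9}→1  {5,6,9}→3  {6,7,9}→3  {6,8,9}→3  {7,8,9}→2
  4 left: {2,3,5,6}→1  {3,5,6,9}→4  {4,6,8,9}→4  {4,7,8,9}→3  {5,6,7,9}→6  {5,6,8,9}→6  {6,7,8,9}→8
  5 left: {1,2,3,5,6}→1  {2,3,5,6,9}→5  {3,5,6,7,9}→10  {3,5,6,8,9}→10  {4,5,6,8,9}→10  {4,6,7,8,9}→15  {5,6,7,8,9}→20
  6 left: {0,1,2,3,5,6}→1  {1,2,3,5,6,9}→6  {2,3,5,6,7,9}→15  {2,3,5,6,8,9}→15  {3,4,5,6,8,9}→20  {3,5,6,7,8,9}→40  {4,5,6,7,8,9}→45
  7 left: {0,1,2,3,5,6,9}→7  {1,2,3,5,6,7,9}→21  {1,2,3,5,6,8,9}→21  {2,3,4,5,6,8,9}→35  {2,3,5,6,7,8,9}→70  {3,4,5,6,7,8,9}→105
  8 left: {0,1,2,3,5,6,7,9}→28  {0,1,2,3,5,6,8,9}→28  {1,2,3,4,5,6,8,9}→56  {1,2,3,5,6,7,8,9}→112  {2,3,4,5,6,7,8,9}→210
  placing 0:d first → 378 extensions
  placing 4:b first → 168 extensions
  placing 7:c first → 84 extensions
total linear extensions = 630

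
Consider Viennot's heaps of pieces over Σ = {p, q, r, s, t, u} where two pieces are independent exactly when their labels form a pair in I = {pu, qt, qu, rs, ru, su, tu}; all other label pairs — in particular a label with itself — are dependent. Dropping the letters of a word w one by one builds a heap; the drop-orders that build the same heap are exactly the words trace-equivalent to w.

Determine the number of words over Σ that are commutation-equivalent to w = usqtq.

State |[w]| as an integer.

#0=u has no predecessor
#1=s has no predecessor
#2=q depends on [1:s]
#3=t depends on [1:s]
#4=q depends on [2:q]
sources: [0:u, 1:s]
N(rest) = Σ N(rest − s) over sources s of rest; N(one piece) = 1:
  size 1 → [0]=1  [3]=1  [4]=1
  size 2 → [0,3]=2  [0,4]=2  [2,4]=1  [3,4]=2
  size 3 → [0,2,4]=3  [0,3,4]=6  [2,3,4]=3
  first=0(u) contributes 3
  first=1(s) contributes 12
|[w]| = 15

15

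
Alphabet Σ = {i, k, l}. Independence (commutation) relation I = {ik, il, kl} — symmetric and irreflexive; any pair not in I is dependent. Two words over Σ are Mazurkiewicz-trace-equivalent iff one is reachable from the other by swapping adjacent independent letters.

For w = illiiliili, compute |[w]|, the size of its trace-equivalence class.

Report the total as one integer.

drop 0:i onto floor
drop 1:l onto floor
drop 2:l onto {1:l}
drop 3:i onto {0:i}
drop 4:i onto {3:i}
drop 5:l onto {2:l}
drop 6:i onto {4:i}
drop 7:i onto {6:i}
drop 8:l onto {5:l}
drop 9:i onto {7:i}
ground layer = {0:i, 1:l}
drop-orders for the pieces not yet dropped (sum over which currently-grounded one goes next):
  1 to go: {8} 1  {9} 1
  2 to go: {5,8} 1  {7,9} 1  {8,9} 2
  3 to go: {2,5,8} 1  {5,8,9} 3  {6,7,9} 1  {7,8,9} 3
  4 to go: {1,2,5,8} 1  {2,5,8,9} 4  {4,6,7,9} 1  {5,7,8,9} 6  {6,7,8,9} 4
  5 to go: {1,2,5,8,9} 5  {2,5,7,8,9} 10  {3,4,6,7,9} 1  {4,6,7,8,9} 5  {5,6,7,8,9} 10
  6 to go: {0,3,4,6,7,9} 1  {1,2,5,7,8,9} 15  {2,5,6,7,8,9} 20  {3,4,6,7,8,9} 6  {4,5,6,7,8,9} 15
  7 to go: {0,3,4,6,7,8,9} 7  {1,2,5,6,7,8,9} 35  {2,4,5,6,7,8,9} 35  {3,4,5,6,7,8,9} 21
  8 to go: {0,3,4,5,6,7,8,9} 28  {1,2,4,5,6,7,8,9} 70  {2,3,4,5,6,7,8,9} 56
  if 0:i drops first: 126 orders
  if 1:l drops first: 84 orders
heap linearizations: 210

210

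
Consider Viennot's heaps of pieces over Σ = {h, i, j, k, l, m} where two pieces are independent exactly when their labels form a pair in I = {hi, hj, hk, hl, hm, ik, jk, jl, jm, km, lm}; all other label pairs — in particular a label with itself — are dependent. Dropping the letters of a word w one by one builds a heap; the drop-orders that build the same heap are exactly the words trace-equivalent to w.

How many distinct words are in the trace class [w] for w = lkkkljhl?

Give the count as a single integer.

#0=l has no predecessor
#1=k depends on [0:l]
#2=k depends on [1:k]
#3=k depends on [2:k]
#4=l depends on [3:k]
#5=j has no predecessor
#6=h has no predecessor
#7=l depends on [4:l]
sources: [0:l, 5:j, 6:h]
N(rest) = Σ N(rest − s) over sources s of rest; N(one piece) = 1:
  size 1 → [5]=1  [6]=1  [7]=1
  size 2 → [4,7]=1  [5,6]=2  [5,7]=2  [6,7]=2
  size 3 → [3,4,7]=1  [4,5,7]=3  [4,6,7]=3  [5,6,7]=6
  size 4 → [2,3,4,7]=1  [3,4,5,7]=4  [3,4,6,7]=4  [4,5,6,7]=12
  size 5 → [1,2,3,4,7]=1  [2,3,4,5,7]=5  [2,3,4,6,7]=5  [3,4,5,6,7]=20
  size 6 → [0,1,2,3,4,7]=1  [1,2,3,4,5,7]=6  [1,2,3,4,6,7]=6  [2,3,4,5,6,7]=30
  first=0(l) contributes 42
  first=5(j) contributes 7
  first=6(h) contributes 7
|[w]| = 56

56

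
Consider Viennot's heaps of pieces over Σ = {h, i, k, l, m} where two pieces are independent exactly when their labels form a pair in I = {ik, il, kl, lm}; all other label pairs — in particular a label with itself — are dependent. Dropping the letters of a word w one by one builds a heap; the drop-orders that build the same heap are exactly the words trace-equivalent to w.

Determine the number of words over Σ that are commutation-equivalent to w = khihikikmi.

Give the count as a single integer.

6

#0=k has no predecessor
#1=h depends on [0:k]
#2=i depends on [1:h]
#3=h depends on [2:i]
#4=i depends on [3:h]
#5=k depends on [3:h]
#6=i depends on [4:i]
#7=k depends on [5:k]
#8=m depends on [6:i, 7:k]
#9=i depends on [8:m]
sources: [0:k]
N(rest) = Σ N(rest − s) over sources s of rest; N(one piece) = 1:
  size 1 → [9]=1
  size 2 → [8,9]=1
  size 3 → [6,8,9]=1  [7,8,9]=1
  size 4 → [4,6,8,9]=1  [5,7,8,9]=1  [6,7,8,9]=2
  size 5 → [4,6,7,8,9]=3  [5,6,7,8,9]=3
  size 6 → [4,5,6,7,8,9]=6
  size 7 → [3,4,5,6,7,8,9]=6
  size 8 → [2,3,4,5,6,7,8,9]=6
  first=0(k) contributes 6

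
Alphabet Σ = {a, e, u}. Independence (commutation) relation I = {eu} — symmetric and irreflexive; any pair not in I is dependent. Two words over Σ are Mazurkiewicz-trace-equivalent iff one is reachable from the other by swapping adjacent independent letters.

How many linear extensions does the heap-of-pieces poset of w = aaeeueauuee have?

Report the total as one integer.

drop 0:a onto floor
drop 1:a onto {0:a}
drop 2:e onto {1:a}
drop 3:e onto {2:e}
drop 4:u onto {1:a}
drop 5:e onto {3:e}
drop 6:a onto {4:u, 5:e}
drop 7:u onto {6:a}
drop 8:u onto {7:u}
drop 9:e onto {6:a}
drop 10:e onto {9:e}
ground layer = {0:a}
drop-orders for the pieces not yet dropped (sum over which currently-grounded one goes next):
  1 to go: {8} 1  {10} 1
  2 to go: {7,8} 1  {8,10} 2  {9,10} 1
  3 to go: {7,8,10} 3  {8,9,10} 3
  4 to go: {7,8,9,10} 6
  5 to go: {6,7,8,9,10} 6
  6 to go: {4,6,7,8,9,10} 6  {5,6,7,8,9,10} 6
  7 to go: {3,5,6,7,8,9,10} 6  {4,5,6,7,8,9,10} 12
  8 to go: {2,3,5,6,7,8,9,10} 6  {3,4,5,6,7,8,9,10} 18
  9 to go: {2,3,4,5,6,7,8,9,10} 24
  if 0:a drops first: 24 orders

24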